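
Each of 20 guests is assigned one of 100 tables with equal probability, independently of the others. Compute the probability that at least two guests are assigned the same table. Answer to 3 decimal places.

0.870

It's easier to compute the probability that all 20 are distinct.
P(all distinct) = 100/100 · 99/100 · ··· · 81/100 ≈ 0.130.
So the probability of at least one match is 1 − 0.130 = 0.870.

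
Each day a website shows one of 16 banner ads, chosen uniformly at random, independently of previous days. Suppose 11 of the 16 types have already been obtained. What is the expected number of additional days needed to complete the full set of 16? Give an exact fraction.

548/15

Starting from 11 distinct types, each trial gives a new one with probability (16−i)/16 when i types are held, so the wait for the next new type is 16/(16−i).
E = 16/5 + 16/4 + 16/3 + 16/2 + 16/1 = 548/15.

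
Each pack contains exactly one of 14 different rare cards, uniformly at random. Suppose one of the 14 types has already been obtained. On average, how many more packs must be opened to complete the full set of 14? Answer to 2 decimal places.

Starting from 1 distinct type, each trial gives a new one with probability (14−i)/14 when i types are held, so the wait for the next new type is 14/(14−i).
E = 14/13 + 14/12 + 14/11 + 14/10 + 14/9 + 14/8 + 14/7 + 14/6 + 14/5 + 14/4 + 14/3 + 14/2 + 14/1 = 1145993/25740 ≈ 44.52.

44.52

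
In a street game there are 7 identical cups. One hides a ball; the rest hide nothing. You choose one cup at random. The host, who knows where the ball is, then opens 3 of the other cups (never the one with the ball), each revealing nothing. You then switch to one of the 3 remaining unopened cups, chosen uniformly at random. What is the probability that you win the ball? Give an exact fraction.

2/7

Your original cup holds the ball with probability 1/7, so the other 6 collectively hold it with probability 6/7.
The host can always find 3 empty cups to open, so the reveals don't change that 6/7; it is now spread over the 3 remaining unopened cups.
P(win by switching) = (6/7) · (1/3) = 2/7.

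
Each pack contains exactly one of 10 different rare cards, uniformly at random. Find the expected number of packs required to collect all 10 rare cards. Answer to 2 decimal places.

29.29

After i distinct types are collected, each trial gives a new one with probability (10−i)/10, so the expected wait for the next new type is 10/(10−i).
E = 10/10 + 10/9 + 10/8 + 10/7 + 10/6 + 10/5 + 10/4 + 10/3 + 10/2 + 10/1 = 7381/252 ≈ 29.29.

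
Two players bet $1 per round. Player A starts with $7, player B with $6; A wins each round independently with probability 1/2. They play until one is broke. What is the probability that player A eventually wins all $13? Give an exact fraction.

With a fair step, P(i) = ½P(i−1) + ½P(i+1) with P(0)=0, P(13)=1 has the linear solution P(i) = i/13.
P(7) = 7/13.

7/13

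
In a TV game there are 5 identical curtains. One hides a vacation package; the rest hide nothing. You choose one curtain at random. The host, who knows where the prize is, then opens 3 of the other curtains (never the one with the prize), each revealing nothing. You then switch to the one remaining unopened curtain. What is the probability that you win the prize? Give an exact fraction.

4/5

Your original curtain holds the prize with probability 1/5, so the other 4 collectively hold it with probability 4/5.
The host can always find 3 empty curtains to open, so the reveals don't change that 4/5; it is now spread over the 1 remaining unopened curtain.
P(win by switching) = (4/5) · (1/1) = 4/5.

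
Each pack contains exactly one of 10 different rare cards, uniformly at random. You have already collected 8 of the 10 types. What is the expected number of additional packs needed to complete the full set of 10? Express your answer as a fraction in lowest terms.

Starting from 8 distinct types, each trial gives a new one with probability (10−i)/10 when i types are held, so the wait for the next new type is 10/(10−i).
E = 10/2 + 10/1 = 15.

15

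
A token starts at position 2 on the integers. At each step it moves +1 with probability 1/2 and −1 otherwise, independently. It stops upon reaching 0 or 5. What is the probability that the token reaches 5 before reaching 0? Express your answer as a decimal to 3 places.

0.400

With a fair step, P(i) = ½P(i−1) + ½P(i+1) with P(0)=0, P(5)=1 has the linear solution P(i) = i/5.
P(2) = 2/5 ≈ 0.400.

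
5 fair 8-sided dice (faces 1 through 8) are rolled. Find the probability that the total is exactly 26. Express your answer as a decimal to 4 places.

There are 8^5 = 32768 equally likely outcomes.
The number of ordered 5-tuples from {1,…,8} summing to 26 is 2010.
P(sum = 26) = 2010/32768 = 1005/16384 ≈ 0.0613.

0.0613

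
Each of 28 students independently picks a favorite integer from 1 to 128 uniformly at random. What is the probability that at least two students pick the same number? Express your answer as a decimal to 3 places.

It's easier to compute the probability that all 28 are distinct.
P(all distinct) = 128/128 · 127/128 · ··· · 101/128 ≈ 0.041.
So the probability of at least one match is 1 − 0.041 = 0.959.

0.959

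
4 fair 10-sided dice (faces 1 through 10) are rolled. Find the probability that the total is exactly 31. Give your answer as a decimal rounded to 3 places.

0.022

There are 10^4 = 10000 equally likely outcomes.
The number of ordered 4-tuples from {1,…,10} summing to 31 is 220.
P(sum = 31) = 220/10000 = 11/500 ≈ 0.022.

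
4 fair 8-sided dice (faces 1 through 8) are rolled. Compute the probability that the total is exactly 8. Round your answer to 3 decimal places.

There are 8^4 = 4096 equally likely outcomes.
The number of ordered 4-tuples from {1,…,8} summing to 8 is 35.
P(sum = 8) = 35/4096 ≈ 0.009.

0.009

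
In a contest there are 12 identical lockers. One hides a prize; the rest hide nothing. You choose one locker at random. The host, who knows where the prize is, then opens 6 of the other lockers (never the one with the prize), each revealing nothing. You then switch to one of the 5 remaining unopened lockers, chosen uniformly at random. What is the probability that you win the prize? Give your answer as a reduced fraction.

Your original locker holds the prize with probability 1/12, so the other 11 collectively hold it with probability 11/12.
The host can always find 6 empty lockers to open, so the reveals don't change that 11/12; it is now spread over the 5 remaining unopened lockers.
P(win by switching) = (11/12) · (1/5) = 11/60.

11/60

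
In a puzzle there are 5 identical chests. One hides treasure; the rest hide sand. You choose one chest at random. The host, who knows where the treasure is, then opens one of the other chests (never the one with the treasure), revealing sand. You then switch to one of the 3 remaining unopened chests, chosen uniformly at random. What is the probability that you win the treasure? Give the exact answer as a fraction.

4/15

Your original chest holds the treasure with probability 1/5, so the other 4 collectively hold it with probability 4/5.
The host can always find an empty chest to open, so this doesn't change that 4/5; it is now spread over the 3 remaining unopened chests.
P(win by switching) = (4/5) · (1/3) = 4/15.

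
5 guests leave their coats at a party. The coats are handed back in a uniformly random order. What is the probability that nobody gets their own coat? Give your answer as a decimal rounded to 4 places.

This is the derangement probability: permutations of 5 with no fixed point.
D(5) = 5! · (1 − 1/1! + 1/2! − ··· + (−1)^5/5!) = 44.
P = 44/120 = 11/30 ≈ 0.3667.

0.3667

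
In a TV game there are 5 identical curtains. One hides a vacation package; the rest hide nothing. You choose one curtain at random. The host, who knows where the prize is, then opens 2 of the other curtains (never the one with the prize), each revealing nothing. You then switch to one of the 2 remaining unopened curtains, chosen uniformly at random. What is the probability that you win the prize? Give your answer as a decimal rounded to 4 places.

0.4000

Your original curtain holds the prize with probability 1/5, so the other 4 collectively hold it with probability 4/5.
The host can always find 2 empty curtains to open, so the reveals don't change that 4/5; it is now spread over the 2 remaining unopened curtains.
P(win by switching) = (4/5) · (1/2) = 2/5 ≈ 0.4000.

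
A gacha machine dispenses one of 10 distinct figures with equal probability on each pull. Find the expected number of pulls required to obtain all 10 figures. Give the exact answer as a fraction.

After i distinct types are collected, each trial gives a new one with probability (10−i)/10, so the expected wait for the next new type is 10/(10−i).
E = 10/10 + 10/9 + 10/8 + 10/7 + 10/6 + 10/5 + 10/4 + 10/3 + 10/2 + 10/1 = 7381/252.

7381/252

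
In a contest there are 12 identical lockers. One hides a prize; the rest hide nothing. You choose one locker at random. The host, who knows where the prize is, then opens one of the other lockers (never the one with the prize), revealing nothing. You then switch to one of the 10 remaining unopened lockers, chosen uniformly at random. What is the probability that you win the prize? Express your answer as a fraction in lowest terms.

11/120

Your original locker holds the prize with probability 1/12, so the other 11 collectively hold it with probability 11/12.
The host can always find an empty locker to open, so this doesn't change that 11/12; it is now spread over the 10 remaining unopened lockers.
P(win by switching) = (11/12) · (1/10) = 11/120.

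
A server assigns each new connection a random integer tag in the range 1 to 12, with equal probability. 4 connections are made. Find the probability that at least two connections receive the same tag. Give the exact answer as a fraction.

41/96

It's easier to compute the probability that all 4 are distinct.
P(all distinct) = 12/12 · 11/12 · ··· · 9/12 = 55/96.
So the probability of at least one match is 1 − 55/96 = 41/96.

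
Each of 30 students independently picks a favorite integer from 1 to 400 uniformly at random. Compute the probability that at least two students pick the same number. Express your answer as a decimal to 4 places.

0.6722

It's easier to compute the probability that all 30 are distinct.
P(all distinct) = 400/400 · 399/400 · ··· · 371/400 ≈ 0.3278.
So the probability of at least one match is 1 − 0.3278 = 0.6722.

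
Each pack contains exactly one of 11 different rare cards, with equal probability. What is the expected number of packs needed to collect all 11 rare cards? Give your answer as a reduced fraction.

83711/2520

After i distinct types are collected, each trial gives a new one with probability (11−i)/11, so the expected wait for the next new type is 11/(11−i).
E = 11/11 + 11/10 + 11/9 + 11/8 + 11/7 + 11/6 + 11/5 + 11/4 + 11/3 + 11/2 + 11/1 = 83711/2520.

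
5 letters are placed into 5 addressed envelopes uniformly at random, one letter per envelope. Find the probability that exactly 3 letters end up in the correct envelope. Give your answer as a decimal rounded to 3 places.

0.083

Choose which 3 of the 5 are fixed: C(5,3) = 10 ways.
The remaining 2 must have no fixed point: D(2) = 1.
P = 10·1/120 = 1/12 ≈ 0.083.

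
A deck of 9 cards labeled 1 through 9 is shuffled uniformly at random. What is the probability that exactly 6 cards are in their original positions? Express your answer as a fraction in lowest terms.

1/2160

Choose which 6 of the 9 are fixed: C(9,6) = 84 ways.
The remaining 3 must have no fixed point: D(3) = 2.
P = 84·2/362880 = 1/2160.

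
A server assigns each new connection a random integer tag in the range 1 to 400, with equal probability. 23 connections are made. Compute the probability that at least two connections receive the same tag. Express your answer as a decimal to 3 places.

0.475

It's easier to compute the probability that all 23 are distinct.
P(all distinct) = 400/400 · 399/400 · ··· · 378/400 ≈ 0.525.
So the probability of at least one match is 1 − 0.525 = 0.475.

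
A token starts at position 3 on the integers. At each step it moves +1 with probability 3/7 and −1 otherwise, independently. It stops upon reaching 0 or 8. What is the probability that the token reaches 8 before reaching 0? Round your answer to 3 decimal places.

Let r = q/p = (4/7)/(3/7) = 4/3. The recurrence P(i) = p·P(i+1) + q·P(i−1) with P(0)=0, P(8)=1 gives P(i) = (1 − r^i)/(1 − r^8).
P(3) = (1 − (4/3)^3) / (1 − (4/3)^8) = 8991/58975 ≈ 0.152.

0.152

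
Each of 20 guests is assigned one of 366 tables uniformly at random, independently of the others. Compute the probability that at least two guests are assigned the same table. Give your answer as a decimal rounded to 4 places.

It's easier to compute the probability that all 20 are distinct.
P(all distinct) = 366/366 · 365/366 · ··· · 347/366 ≈ 0.5894.
So the probability of at least one match is 1 − 0.5894 = 0.4106.

0.4106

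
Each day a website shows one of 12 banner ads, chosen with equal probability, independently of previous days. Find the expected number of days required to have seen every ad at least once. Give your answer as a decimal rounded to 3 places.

After i distinct types are collected, each trial gives a new one with probability (12−i)/12, so the expected wait for the next new type is 12/(12−i).
E = 12/12 + 12/11 + 12/10 + 12/9 + 12/8 + 12/7 + 12/6 + 12/5 + 12/4 + 12/3 + 12/2 + 12/1 = 86021/2310 ≈ 37.239.

37.239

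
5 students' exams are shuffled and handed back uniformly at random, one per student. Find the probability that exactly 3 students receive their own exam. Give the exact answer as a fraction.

1/12

Choose which 3 of the 5 are fixed: C(5,3) = 10 ways.
The remaining 2 must have no fixed point: D(2) = 1.
P = 10·1/120 = 1/12.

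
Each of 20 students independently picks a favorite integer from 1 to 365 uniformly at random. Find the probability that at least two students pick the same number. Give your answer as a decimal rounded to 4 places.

It's easier to compute the probability that all 20 are distinct.
P(all distinct) = 365/365 · 364/365 · ··· · 346/365 ≈ 0.5886.
So the probability of at least one match is 1 − 0.5886 = 0.4114.

0.4114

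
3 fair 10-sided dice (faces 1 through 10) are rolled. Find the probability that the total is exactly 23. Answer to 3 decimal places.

There are 10^3 = 1000 equally likely outcomes.
The number of ordered 3-tuples from {1,…,10} summing to 23 is 36.
P(sum = 23) = 36/1000 = 9/250 ≈ 0.036.

0.036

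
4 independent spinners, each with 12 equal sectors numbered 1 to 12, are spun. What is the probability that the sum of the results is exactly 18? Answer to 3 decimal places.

0.031

There are 12^4 = 20736 equally likely outcomes.
The number of ordered 4-tuples from {1,…,12} summing to 18 is 640.
P(sum = 18) = 640/20736 = 5/162 ≈ 0.031.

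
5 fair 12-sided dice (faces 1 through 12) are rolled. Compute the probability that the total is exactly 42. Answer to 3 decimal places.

There are 12^5 = 248832 equally likely outcomes.
The number of ordered 5-tuples from {1,…,12} summing to 42 is 6265.
P(sum = 42) = 6265/248832 ≈ 0.025.

0.025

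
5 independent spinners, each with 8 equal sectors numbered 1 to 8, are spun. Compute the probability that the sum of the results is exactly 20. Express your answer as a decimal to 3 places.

There are 8^5 = 32768 equally likely outcomes.
The number of ordered 5-tuples from {1,…,8} summing to 20 is 2226.
P(sum = 20) = 2226/32768 = 1113/16384 ≈ 0.068.

0.068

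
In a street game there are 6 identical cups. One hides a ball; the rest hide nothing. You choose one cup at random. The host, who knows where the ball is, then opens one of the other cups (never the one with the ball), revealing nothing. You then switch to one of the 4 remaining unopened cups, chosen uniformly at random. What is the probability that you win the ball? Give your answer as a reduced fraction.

Your original cup holds the ball with probability 1/6, so the other 5 collectively hold it with probability 5/6.
The host can always find an empty cup to open, so this doesn't change that 5/6; it is now spread over the 4 remaining unopened cups.
P(win by switching) = (5/6) · (1/4) = 5/24.

5/24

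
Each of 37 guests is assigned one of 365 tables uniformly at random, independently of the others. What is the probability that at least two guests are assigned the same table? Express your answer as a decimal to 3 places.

It's easier to compute the probability that all 37 are distinct.
P(all distinct) = 365/365 · 364/365 · ··· · 329/365 ≈ 0.151.
So the probability of at least one match is 1 − 0.151 = 0.849.

0.849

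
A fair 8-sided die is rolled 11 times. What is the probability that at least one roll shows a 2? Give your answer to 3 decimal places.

P(no roll shows a 2) = (7/8)^11 ≈ 0.230.
P(at least one) = 1 − 0.230 = 0.770.

0.770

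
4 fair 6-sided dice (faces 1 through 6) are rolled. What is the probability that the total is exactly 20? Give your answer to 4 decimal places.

There are 6^4 = 1296 equally likely outcomes.
The number of ordered 4-tuples from {1,…,6} summing to 20 is 35.
P(sum = 20) = 35/1296 ≈ 0.0270.

0.0270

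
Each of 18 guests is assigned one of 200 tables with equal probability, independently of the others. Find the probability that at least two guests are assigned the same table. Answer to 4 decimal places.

0.5454

It's easier to compute the probability that all 18 are distinct.
P(all distinct) = 200/200 · 199/200 · ··· · 183/200 ≈ 0.4546.
So the probability of at least one match is 1 − 0.4546 = 0.5454.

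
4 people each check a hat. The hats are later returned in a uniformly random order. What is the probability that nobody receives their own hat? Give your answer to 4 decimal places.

0.3750

This is the derangement probability: permutations of 4 with no fixed point.
D(4) = 4! · (1 − 1/1! + 1/2! − ··· + (−1)^4/4!) = 9.
P = 9/24 = 3/8 ≈ 0.3750.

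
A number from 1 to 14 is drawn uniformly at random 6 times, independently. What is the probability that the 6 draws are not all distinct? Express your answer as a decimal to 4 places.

0.7128

P(all 6 different) = 14/14 · 13/14 · ··· · 9/14 ≈ 0.2872.
P(at least two equal) = 1 − 0.2872 = 0.7128.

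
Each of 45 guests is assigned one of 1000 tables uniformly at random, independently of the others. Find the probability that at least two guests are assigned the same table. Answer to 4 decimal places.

0.6340

It's easier to compute the probability that all 45 are distinct.
P(all distinct) = 1000/1000 · 999/1000 · ··· · 956/1000 ≈ 0.3660.
So the probability of at least one match is 1 − 0.3660 = 0.6340.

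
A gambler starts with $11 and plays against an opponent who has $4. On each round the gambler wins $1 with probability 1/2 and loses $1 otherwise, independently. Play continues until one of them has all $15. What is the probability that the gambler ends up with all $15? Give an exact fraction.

With a fair step, P(i) = ½P(i−1) + ½P(i+1) with P(0)=0, P(15)=1 has the linear solution P(i) = i/15.
P(11) = 11/15.

11/15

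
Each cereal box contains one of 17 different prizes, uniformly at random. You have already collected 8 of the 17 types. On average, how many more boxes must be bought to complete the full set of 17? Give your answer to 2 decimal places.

48.09

Starting from 8 distinct types, each trial gives a new one with probability (17−i)/17 when i types are held, so the wait for the next new type is 17/(17−i).
E = 17/9 + 17/8 + 17/7 + 17/6 + 17/5 + 17/4 + 17/3 + 17/2 + 17/1 = 121193/2520 ≈ 48.09.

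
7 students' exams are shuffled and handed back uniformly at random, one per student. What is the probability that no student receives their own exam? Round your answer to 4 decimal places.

This is the derangement probability: permutations of 7 with no fixed point.
D(7) = 7! · (1 − 1/1! + 1/2! − ··· + (−1)^7/7!) = 1854.
P = 1854/5040 = 103/280 ≈ 0.3679.

0.3679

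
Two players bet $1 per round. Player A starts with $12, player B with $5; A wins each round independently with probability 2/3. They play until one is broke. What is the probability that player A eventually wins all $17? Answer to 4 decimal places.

0.9998

Let r = q/p = (1/3)/(2/3) = 1/2. The recurrence P(i) = p·P(i+1) + q·P(i−1) with P(0)=0, P(17)=1 gives P(i) = (1 − r^i)/(1 − r^17).
P(12) = (1 − (1/2)^12) / (1 − (1/2)^17) = 131040/131071 ≈ 0.9998.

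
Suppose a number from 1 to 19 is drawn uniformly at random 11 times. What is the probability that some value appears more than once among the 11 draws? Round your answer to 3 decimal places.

0.974

P(all 11 different) = 19/19 · 18/19 · ··· · 9/19 ≈ 0.026.
P(at least two equal) = 1 − 0.026 = 0.974.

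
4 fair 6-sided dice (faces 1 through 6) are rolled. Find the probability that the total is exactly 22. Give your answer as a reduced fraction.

There are 6^4 = 1296 equally likely outcomes.
The number of ordered 4-tuples from {1,…,6} summing to 22 is 10.
P(sum = 22) = 10/1296 = 5/648.

5/648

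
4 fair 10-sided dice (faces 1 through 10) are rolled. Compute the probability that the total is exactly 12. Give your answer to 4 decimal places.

0.0165

There are 10^4 = 10000 equally likely outcomes.
The number of ordered 4-tuples from {1,…,10} summing to 12 is 165.
P(sum = 12) = 165/10000 = 33/2000 ≈ 0.0165.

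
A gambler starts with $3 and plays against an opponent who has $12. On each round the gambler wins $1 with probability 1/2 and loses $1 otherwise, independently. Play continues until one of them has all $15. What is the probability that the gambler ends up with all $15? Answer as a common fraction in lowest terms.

With a fair step, P(i) = ½P(i−1) + ½P(i+1) with P(0)=0, P(15)=1 has the linear solution P(i) = i/15.
P(3) = 3/15 = 1/5.

1/5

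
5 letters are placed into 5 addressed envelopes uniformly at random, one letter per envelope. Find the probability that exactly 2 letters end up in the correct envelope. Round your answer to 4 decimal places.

0.1667

Choose which 2 of the 5 are fixed: C(5,2) = 10 ways.
The remaining 3 must have no fixed point: D(3) = 2.
P = 10·2/120 = 1/6 ≈ 0.1667.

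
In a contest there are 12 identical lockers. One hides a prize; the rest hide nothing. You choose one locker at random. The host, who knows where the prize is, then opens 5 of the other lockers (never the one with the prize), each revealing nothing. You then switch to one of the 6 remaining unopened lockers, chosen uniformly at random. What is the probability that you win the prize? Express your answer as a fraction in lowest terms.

Your original locker holds the prize with probability 1/12, so the other 11 collectively hold it with probability 11/12.
The host can always find 5 empty lockers to open, so the reveals don't change that 11/12; it is now spread over the 6 remaining unopened lockers.
P(win by switching) = (11/12) · (1/6) = 11/72.

11/72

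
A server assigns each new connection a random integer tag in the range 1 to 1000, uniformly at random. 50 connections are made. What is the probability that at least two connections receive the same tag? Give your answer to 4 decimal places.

It's easier to compute the probability that all 50 are distinct.
P(all distinct) = 1000/1000 · 999/1000 · ··· · 951/1000 ≈ 0.2877.
So the probability of at least one match is 1 − 0.2877 = 0.7123.

0.7123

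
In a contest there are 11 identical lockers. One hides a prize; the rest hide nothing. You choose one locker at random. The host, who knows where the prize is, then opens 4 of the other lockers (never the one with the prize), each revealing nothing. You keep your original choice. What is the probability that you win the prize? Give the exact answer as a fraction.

1/11

The host can always open 4 empty lockers regardless of your choice, so the reveals give no information about your original locker.
P(win by staying) = 1/11.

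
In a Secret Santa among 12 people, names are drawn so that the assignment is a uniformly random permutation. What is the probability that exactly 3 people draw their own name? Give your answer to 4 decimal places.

Choose which 3 of the 12 are fixed: C(12,3) = 220 ways.
The remaining 9 must have no fixed point: D(9) = 133496.
P = 220·133496/479001600 = 16687/272160 ≈ 0.0613.

0.0613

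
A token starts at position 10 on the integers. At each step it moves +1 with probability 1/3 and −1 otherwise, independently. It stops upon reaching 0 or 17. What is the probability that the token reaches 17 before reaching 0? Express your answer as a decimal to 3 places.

0.008

Let r = q/p = (2/3)/(1/3) = 2. The recurrence P(i) = p·P(i+1) + q·P(i−1) with P(0)=0, P(17)=1 gives P(i) = (1 − r^i)/(1 − r^17).
P(10) = (1 − (2)^10) / (1 − (2)^17) = 1023/131071 ≈ 0.008.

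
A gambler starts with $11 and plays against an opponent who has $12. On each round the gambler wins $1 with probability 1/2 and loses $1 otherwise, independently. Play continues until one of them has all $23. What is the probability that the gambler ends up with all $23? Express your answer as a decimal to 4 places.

With a fair step, P(i) = ½P(i−1) + ½P(i+1) with P(0)=0, P(23)=1 has the linear solution P(i) = i/23.
P(11) = 11/23 ≈ 0.4783.

0.4783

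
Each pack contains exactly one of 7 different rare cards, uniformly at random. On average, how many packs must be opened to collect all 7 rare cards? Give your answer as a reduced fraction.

After i distinct types are collected, each trial gives a new one with probability (7−i)/7, so the expected wait for the next new type is 7/(7−i).
E = 7/7 + 7/6 + 7/5 + 7/4 + 7/3 + 7/2 + 7/1 = 363/20.

363/20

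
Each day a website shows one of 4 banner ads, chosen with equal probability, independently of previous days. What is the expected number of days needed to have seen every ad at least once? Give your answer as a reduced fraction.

After i distinct types are collected, each trial gives a new one with probability (4−i)/4, so the expected wait for the next new type is 4/(4−i).
E = 4/4 + 4/3 + 4/2 + 4/1 = 25/3.

25/3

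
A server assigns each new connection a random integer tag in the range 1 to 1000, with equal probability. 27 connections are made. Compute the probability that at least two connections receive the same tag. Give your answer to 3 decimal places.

It's easier to compute the probability that all 27 are distinct.
P(all distinct) = 1000/1000 · 999/1000 · ··· · 974/1000 ≈ 0.702.
So the probability of at least one match is 1 − 0.702 = 0.298.

0.298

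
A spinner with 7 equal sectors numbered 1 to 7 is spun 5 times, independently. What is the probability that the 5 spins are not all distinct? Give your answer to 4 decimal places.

0.8501

P(all 5 different) = 7/7 · 6/7 · ··· · 3/7 ≈ 0.1499.
P(at least two equal) = 1 − 0.1499 = 0.8501.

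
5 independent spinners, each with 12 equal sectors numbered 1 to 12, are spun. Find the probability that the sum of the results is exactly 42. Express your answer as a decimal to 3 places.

There are 12^5 = 248832 equally likely outcomes.
The number of ordered 5-tuples from {1,…,12} summing to 42 is 6265.
P(sum = 42) = 6265/248832 ≈ 0.025.

0.025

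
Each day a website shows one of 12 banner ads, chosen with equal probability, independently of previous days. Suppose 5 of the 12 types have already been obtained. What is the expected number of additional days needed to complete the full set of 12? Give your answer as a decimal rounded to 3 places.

Starting from 5 distinct types, each trial gives a new one with probability (12−i)/12 when i types are held, so the wait for the next new type is 12/(12−i).
E = 12/7 + 12/6 + 12/5 + 12/4 + 12/3 + 12/2 + 12/1 = 1089/35 ≈ 31.114.

31.114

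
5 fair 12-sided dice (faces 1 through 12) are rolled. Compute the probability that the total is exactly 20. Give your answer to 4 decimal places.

0.0149

There are 12^5 = 248832 equally likely outcomes.
The number of ordered 5-tuples from {1,…,12} summing to 20 is 3701.
P(sum = 20) = 3701/248832 ≈ 0.0149.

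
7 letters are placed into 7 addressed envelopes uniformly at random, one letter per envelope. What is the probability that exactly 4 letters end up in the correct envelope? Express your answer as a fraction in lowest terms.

1/72

Choose which 4 of the 7 are fixed: C(7,4) = 35 ways.
The remaining 3 must have no fixed point: D(3) = 2.
P = 35·2/5040 = 1/72.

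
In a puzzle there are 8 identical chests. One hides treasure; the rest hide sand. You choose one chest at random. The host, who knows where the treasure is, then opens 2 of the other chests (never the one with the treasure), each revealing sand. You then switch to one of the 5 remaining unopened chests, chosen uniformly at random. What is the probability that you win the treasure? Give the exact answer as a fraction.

Your original chest holds the treasure with probability 1/8, so the other 7 collectively hold it with probability 7/8.
The host can always find 2 empty chests to open, so the reveals don't change that 7/8; it is now spread over the 5 remaining unopened chests.
P(win by switching) = (7/8) · (1/5) = 7/40.

7/40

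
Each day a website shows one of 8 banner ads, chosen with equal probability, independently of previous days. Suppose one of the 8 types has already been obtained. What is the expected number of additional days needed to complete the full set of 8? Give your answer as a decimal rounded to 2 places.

Starting from 1 distinct type, each trial gives a new one with probability (8−i)/8 when i types are held, so the wait for the next new type is 8/(8−i).
E = 8/7 + 8/6 + 8/5 + 8/4 + 8/3 + 8/2 + 8/1 = 726/35 ≈ 20.74.

20.74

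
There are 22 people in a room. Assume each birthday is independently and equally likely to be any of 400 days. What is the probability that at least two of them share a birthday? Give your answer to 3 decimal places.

0.445

It's easier to compute the probability that all 22 are distinct.
P(all distinct) = 400/400 · 399/400 · ··· · 379/400 ≈ 0.555.
So the probability of at least one match is 1 − 0.555 = 0.445.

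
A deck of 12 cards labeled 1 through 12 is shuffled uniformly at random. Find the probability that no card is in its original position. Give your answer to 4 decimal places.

This is the derangement probability: permutations of 12 with no fixed point.
D(12) = 12! · (1 − 1/1! + 1/2! − ··· + (−1)^12/12!) = 176214841.
P = 176214841/479001600 = 16019531/43545600 ≈ 0.3679.

0.3679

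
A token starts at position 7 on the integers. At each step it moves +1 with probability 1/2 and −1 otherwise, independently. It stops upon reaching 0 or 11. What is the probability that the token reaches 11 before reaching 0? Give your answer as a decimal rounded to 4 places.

0.6364

With a fair step, P(i) = ½P(i−1) + ½P(i+1) with P(0)=0, P(11)=1 has the linear solution P(i) = i/11.
P(7) = 7/11 ≈ 0.6364.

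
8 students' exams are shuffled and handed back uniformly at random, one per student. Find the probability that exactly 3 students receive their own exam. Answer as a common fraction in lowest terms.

Choose which 3 of the 8 are fixed: C(8,3) = 56 ways.
The remaining 5 must have no fixed point: D(5) = 44.
P = 56·44/40320 = 11/180.

11/180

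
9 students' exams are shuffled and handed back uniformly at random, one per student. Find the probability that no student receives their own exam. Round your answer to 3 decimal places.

This is the derangement probability: permutations of 9 with no fixed point.
D(9) = 9! · (1 − 1/1! + 1/2! − ··· + (−1)^9/9!) = 133496.
P = 133496/362880 = 16687/45360 ≈ 0.368.

0.368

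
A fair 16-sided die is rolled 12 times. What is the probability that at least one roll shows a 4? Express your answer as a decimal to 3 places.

0.539

P(no roll shows a 4) = (15/16)^12 ≈ 0.461.
P(at least one) = 1 − 0.461 = 0.539.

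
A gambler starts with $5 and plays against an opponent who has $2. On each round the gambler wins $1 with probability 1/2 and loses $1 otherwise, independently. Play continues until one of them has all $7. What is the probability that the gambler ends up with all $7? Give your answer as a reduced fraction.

5/7

With a fair step, P(i) = ½P(i−1) + ½P(i+1) with P(0)=0, P(7)=1 has the linear solution P(i) = i/7.
P(5) = 5/7.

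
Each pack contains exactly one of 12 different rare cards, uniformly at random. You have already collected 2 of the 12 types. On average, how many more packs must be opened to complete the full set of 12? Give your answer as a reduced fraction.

Starting from 2 distinct types, each trial gives a new one with probability (12−i)/12 when i types are held, so the wait for the next new type is 12/(12−i).
E = 12/10 + 12/9 + 12/8 + 12/7 + 12/6 + 12/5 + 12/4 + 12/3 + 12/2 + 12/1 = 7381/210.

7381/210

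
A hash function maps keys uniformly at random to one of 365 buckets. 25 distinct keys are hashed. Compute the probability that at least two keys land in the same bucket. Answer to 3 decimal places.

0.569

It's easier to compute the probability that all 25 are distinct.
P(all distinct) = 365/365 · 364/365 · ··· · 341/365 ≈ 0.431.
So the probability of at least one match is 1 − 0.431 = 0.569.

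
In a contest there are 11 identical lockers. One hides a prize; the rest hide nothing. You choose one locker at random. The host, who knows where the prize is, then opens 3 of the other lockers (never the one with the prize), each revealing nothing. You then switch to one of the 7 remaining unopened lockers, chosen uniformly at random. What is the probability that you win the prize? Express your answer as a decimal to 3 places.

0.130

Your original locker holds the prize with probability 1/11, so the other 10 collectively hold it with probability 10/11.
The host can always find 3 empty lockers to open, so the reveals don't change that 10/11; it is now spread over the 7 remaining unopened lockers.
P(win by switching) = (10/11) · (1/7) = 10/77 ≈ 0.130.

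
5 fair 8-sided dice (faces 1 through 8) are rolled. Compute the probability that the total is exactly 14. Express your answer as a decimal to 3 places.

0.021

There are 8^5 = 32768 equally likely outcomes.
The number of ordered 5-tuples from {1,…,8} summing to 14 is 690.
P(sum = 14) = 690/32768 = 345/16384 ≈ 0.021.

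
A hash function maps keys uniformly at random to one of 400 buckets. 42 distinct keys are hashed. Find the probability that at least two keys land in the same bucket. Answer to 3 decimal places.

It's easier to compute the probability that all 42 are distinct.
P(all distinct) = 400/400 · 399/400 · ··· · 359/400 ≈ 0.107.
So the probability of at least one match is 1 − 0.107 = 0.893.

0.893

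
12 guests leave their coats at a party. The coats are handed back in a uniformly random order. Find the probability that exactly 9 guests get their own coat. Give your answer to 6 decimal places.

Choose which 9 of the 12 are fixed: C(12,9) = 220 ways.
The remaining 3 must have no fixed point: D(3) = 2.
P = 220·2/479001600 = 1/1088640 ≈ 0.000001.

0.000001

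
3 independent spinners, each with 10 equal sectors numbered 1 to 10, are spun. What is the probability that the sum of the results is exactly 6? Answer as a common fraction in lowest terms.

There are 10^3 = 1000 equally likely outcomes.
The number of ordered 3-tuples from {1,…,10} summing to 6 is 10.
P(sum = 6) = 10/1000 = 1/100.

1/100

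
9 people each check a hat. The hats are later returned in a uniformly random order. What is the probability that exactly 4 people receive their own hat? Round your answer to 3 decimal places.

Choose which 4 of the 9 are fixed: C(9,4) = 126 ways.
The remaining 5 must have no fixed point: D(5) = 44.
P = 126·44/362880 = 11/720 ≈ 0.015.

0.015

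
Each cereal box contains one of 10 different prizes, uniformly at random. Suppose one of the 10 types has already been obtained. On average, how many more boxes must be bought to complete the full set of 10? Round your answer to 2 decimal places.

Starting from 1 distinct type, each trial gives a new one with probability (10−i)/10 when i types are held, so the wait for the next new type is 10/(10−i).
E = 10/9 + 10/8 + 10/7 + 10/6 + 10/5 + 10/4 + 10/3 + 10/2 + 10/1 = 7129/252 ≈ 28.29.

28.29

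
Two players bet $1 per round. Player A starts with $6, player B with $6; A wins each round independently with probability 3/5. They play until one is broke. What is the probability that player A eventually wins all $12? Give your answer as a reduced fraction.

729/793

Let r = q/p = (2/5)/(3/5) = 2/3. The recurrence P(i) = p·P(i+1) + q·P(i−1) with P(0)=0, P(12)=1 gives P(i) = (1 − r^i)/(1 − r^12).
P(6) = (1 − (2/3)^6) / (1 − (2/3)^12) = 729/793.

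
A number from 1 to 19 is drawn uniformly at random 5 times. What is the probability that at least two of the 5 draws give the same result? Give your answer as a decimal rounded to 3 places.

0.436

P(all 5 different) = 19/19 · 18/19 · ··· · 15/19 ≈ 0.564.
P(at least two equal) = 1 − 0.564 = 0.436.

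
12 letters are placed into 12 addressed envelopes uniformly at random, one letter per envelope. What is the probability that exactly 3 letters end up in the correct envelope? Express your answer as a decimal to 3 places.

0.061

Choose which 3 of the 12 are fixed: C(12,3) = 220 ways.
The remaining 9 must have no fixed point: D(9) = 133496.
P = 220·133496/479001600 = 16687/272160 ≈ 0.061.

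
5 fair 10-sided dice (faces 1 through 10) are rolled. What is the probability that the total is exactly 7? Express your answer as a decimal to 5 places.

0.00015

There are 10^5 = 100000 equally likely outcomes.
The number of ordered 5-tuples from {1,…,10} summing to 7 is 15.
P(sum = 7) = 15/100000 = 3/20000 ≈ 0.00015.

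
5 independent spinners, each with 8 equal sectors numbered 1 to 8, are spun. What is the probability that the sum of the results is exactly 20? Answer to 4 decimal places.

There are 8^5 = 32768 equally likely outcomes.
The number of ordered 5-tuples from {1,…,8} summing to 20 is 2226.
P(sum = 20) = 2226/32768 = 1113/16384 ≈ 0.0679.

0.0679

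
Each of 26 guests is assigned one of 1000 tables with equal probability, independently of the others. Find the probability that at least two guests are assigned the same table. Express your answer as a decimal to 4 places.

0.2795

It's easier to compute the probability that all 26 are distinct.
P(all distinct) = 1000/1000 · 999/1000 · ··· · 975/1000 ≈ 0.7205.
So the probability of at least one match is 1 − 0.7205 = 0.2795.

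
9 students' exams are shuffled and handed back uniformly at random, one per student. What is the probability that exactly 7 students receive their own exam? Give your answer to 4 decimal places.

0.0001

Choose which 7 of the 9 are fixed: C(9,7) = 36 ways.
The remaining 2 must have no fixed point: D(2) = 1.
P = 36·1/362880 = 1/10080 ≈ 0.0001.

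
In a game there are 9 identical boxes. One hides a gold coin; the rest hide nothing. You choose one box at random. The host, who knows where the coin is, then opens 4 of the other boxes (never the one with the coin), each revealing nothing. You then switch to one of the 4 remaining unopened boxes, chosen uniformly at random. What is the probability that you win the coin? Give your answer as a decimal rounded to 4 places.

0.2222

Your original box holds the coin with probability 1/9, so the other 8 collectively hold it with probability 8/9.
The host can always find 4 empty boxes to open, so the reveals don't change that 8/9; it is now spread over the 4 remaining unopened boxes.
P(win by switching) = (8/9) · (1/4) = 2/9 ≈ 0.2222.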